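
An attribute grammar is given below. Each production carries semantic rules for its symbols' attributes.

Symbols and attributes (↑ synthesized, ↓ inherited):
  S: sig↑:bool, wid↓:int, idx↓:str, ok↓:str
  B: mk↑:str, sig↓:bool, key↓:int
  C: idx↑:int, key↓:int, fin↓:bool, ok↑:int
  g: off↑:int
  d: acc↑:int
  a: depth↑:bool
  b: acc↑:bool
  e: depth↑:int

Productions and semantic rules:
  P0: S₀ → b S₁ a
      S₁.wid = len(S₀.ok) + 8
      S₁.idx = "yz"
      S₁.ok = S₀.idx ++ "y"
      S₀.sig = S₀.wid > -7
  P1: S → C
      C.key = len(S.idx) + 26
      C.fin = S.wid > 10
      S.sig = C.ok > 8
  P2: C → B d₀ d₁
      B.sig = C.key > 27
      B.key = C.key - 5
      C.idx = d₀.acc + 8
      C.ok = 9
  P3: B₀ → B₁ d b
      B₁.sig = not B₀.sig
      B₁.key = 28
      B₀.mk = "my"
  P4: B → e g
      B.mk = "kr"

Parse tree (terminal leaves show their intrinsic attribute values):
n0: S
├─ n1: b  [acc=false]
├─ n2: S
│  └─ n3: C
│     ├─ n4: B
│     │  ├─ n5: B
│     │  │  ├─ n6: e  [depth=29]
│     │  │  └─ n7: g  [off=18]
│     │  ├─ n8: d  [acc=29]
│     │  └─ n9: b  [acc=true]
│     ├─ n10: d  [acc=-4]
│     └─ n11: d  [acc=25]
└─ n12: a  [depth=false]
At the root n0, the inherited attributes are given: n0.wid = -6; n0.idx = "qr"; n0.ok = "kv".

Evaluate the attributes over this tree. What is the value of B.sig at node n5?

false

1. n0.wid = -6  [given at root]
2. n0.idx = "qr"  [given at root]
3. n0.ok = "kv"  [given at root]
4. n1.acc = false  [terminal]
5. n2.wid = 10  [len(S₀.ok) + 8]
6. n2.idx = "yz"  ["yz"]
7. n2.ok = "qry"  [S₀.idx ++ "y"]
8. n3.key = 28  [len(S.idx) + 26]
9. n3.fin = false  [S.wid > 10]
10. n4.sig = true  [C.key > 27]
11. n4.key = 23  [C.key - 5]
12. n5.sig = false  [not B₀.sig]
13. n5.key = 28  [28]
14. n6.depth = 29  [terminal]
15. n7.off = 18  [terminal]
16. n5.mk = "kr"  ["kr"]
17. n8.acc = 29  [terminal]
18. n9.acc = true  [terminal]
19. n4.mk = "my"  ["my"]
20. n10.acc = -4  [terminal]
21. n11.acc = 25  [terminal]
22. n3.idx = 4  [d₀.acc + 8]
23. n3.ok = 9  [9]
24. n2.sig = true  [C.ok > 8]
25. n12.depth = false  [terminal]
26. n0.sig = true  [S₀.wid > -7]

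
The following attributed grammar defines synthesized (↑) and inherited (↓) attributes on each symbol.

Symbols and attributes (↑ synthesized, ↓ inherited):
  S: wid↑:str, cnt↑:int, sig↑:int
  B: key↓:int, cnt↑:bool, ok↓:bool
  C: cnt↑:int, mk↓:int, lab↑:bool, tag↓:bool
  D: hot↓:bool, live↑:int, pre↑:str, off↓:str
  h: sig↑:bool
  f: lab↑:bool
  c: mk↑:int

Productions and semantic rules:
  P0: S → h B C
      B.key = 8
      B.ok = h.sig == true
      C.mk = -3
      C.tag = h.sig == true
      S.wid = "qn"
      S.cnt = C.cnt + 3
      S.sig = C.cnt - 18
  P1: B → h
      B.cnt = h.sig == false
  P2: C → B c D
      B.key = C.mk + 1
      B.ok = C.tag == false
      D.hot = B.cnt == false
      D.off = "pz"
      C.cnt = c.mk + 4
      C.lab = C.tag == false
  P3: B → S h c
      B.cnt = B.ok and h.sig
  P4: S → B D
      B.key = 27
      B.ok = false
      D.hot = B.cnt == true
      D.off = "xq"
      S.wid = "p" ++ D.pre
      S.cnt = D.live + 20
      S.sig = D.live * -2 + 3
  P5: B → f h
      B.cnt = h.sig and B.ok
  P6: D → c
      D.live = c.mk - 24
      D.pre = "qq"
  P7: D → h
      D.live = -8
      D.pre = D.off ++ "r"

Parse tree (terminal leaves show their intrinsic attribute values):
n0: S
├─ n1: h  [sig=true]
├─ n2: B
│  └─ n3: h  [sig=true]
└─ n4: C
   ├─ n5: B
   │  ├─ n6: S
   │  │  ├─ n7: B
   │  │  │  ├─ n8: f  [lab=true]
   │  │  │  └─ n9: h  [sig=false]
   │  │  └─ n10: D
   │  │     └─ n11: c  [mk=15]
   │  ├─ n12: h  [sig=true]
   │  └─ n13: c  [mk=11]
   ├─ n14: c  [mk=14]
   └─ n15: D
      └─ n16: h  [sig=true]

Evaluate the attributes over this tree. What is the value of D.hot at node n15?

1. n1.sig = true  [terminal]
2. n2.key = 8  [8]
3. n2.ok = true  [h.sig == true]
4. n3.sig = true  [terminal]
5. n2.cnt = false  [h.sig == false]
6. n4.mk = -3  [-3]
7. n4.tag = true  [h.sig == true]
8. n5.key = -2  [C.mk + 1]
9. n5.ok = false  [C.tag == false]
10. n7.key = 27  [27]
11. n7.ok = false  [false]
12. n8.lab = true  [terminal]
13. n9.sig = false  [terminal]
14. n7.cnt = false  [h.sig and B.ok]
15. n10.hot = false  [B.cnt == true]
16. n10.off = "xq"  ["xq"]
17. n11.mk = 15  [terminal]
18. n10.live = -9  [c.mk - 24]
19. n10.pre = "qq"  ["qq"]
20. n6.wid = "pqq"  ["p" ++ D.pre]
21. n6.cnt = 11  [D.live + 20]
22. n6.sig = 21  [D.live * -2 + 3]
23. n12.sig = true  [terminal]
24. n13.mk = 11  [terminal]
25. n5.cnt = false  [B.ok and h.sig]
26. n14.mk = 14  [terminal]
27. n15.hot = true  [B.cnt == false]
28. n15.off = "pz"  ["pz"]
29. n16.sig = true  [terminal]
30. n15.live = -8  [-8]
31. n15.pre = "pzr"  [D.off ++ "r"]
32. n4.cnt = 18  [c.mk + 4]
33. n4.lab = false  [C.tag == false]
34. n0.wid = "qn"  ["qn"]
35. n0.cnt = 21  [C.cnt + 3]
36. n0.sig = 0  [C.cnt - 18]

true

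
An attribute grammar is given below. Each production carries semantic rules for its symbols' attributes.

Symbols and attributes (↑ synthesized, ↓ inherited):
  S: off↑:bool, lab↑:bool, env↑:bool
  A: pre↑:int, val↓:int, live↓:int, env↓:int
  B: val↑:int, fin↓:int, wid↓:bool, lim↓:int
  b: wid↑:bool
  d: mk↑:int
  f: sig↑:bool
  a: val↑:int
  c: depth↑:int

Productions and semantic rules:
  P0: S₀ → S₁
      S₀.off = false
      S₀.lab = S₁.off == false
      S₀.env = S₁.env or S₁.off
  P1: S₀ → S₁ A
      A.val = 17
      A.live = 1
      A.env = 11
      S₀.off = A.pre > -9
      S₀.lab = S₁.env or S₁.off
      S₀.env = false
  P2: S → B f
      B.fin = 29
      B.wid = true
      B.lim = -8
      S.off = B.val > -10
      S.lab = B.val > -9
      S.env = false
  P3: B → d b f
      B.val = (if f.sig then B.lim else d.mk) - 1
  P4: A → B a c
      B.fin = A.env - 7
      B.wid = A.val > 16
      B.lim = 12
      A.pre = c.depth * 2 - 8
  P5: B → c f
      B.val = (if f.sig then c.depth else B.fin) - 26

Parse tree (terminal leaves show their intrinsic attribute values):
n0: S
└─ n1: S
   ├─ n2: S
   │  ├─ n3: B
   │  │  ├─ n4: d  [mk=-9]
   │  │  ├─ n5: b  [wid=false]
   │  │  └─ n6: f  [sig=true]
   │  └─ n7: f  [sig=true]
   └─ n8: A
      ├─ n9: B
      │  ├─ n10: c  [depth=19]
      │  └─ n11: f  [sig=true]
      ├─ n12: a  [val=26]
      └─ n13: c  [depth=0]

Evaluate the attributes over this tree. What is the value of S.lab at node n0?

false

1. n3.fin = 29  [29]
2. n3.wid = true  [true]
3. n3.lim = -8  [-8]
4. n4.mk = -9  [terminal]
5. n5.wid = false  [terminal]
6. n6.sig = true  [terminal]
7. n3.val = -9  [(if f.sig then B.lim else d.mk) - 1]
8. n7.sig = true  [terminal]
9. n2.off = true  [B.val > -10]
10. n2.lab = false  [B.val > -9]
11. n2.env = false  [false]
12. n8.val = 17  [17]
13. n8.live = 1  [1]
14. n8.env = 11  [11]
15. n9.fin = 4  [A.env - 7]
16. n9.wid = true  [A.val > 16]
17. n9.lim = 12  [12]
18. n10.depth = 19  [terminal]
19. n11.sig = true  [terminal]
20. n9.val = -7  [(if f.sig then c.depth else B.fin) - 26]
21. n12.val = 26  [terminal]
22. n13.depth = 0  [terminal]
23. n8.pre = -8  [c.depth * 2 - 8]
24. n1.off = true  [A.pre > -9]
25. n1.lab = true  [S₁.env or S₁.off]
26. n1.env = false  [false]
27. n0.off = false  [false]
28. n0.lab = false  [S₁.off == false]
29. n0.env = true  [S₁.env or S₁.off]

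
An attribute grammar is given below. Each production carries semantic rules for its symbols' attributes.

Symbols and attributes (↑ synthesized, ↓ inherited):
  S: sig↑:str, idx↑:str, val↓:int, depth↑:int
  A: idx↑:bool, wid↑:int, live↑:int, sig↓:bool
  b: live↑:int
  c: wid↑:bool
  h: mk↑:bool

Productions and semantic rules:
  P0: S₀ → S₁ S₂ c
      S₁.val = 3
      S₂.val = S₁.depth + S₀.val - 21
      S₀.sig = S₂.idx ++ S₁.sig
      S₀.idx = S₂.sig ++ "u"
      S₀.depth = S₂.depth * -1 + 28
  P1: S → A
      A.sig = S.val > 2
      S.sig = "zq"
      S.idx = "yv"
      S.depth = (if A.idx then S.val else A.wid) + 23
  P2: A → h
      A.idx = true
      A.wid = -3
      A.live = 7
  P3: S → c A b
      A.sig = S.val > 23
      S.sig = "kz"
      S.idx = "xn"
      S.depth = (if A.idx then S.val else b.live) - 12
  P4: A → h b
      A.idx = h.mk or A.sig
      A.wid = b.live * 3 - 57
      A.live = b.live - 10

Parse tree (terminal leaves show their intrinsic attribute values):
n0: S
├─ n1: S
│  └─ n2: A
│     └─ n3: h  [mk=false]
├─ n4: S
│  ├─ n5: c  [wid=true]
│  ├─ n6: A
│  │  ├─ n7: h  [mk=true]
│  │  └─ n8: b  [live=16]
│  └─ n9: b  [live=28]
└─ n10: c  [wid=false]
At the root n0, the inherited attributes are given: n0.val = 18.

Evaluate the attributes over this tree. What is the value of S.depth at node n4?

1. n0.val = 18  [given at root]
2. n1.val = 3  [3]
3. n2.sig = true  [S.val > 2]
4. n3.mk = false  [terminal]
5. n2.idx = true  [true]
6. n2.wid = -3  [-3]
7. n2.live = 7  [7]
8. n1.sig = "zq"  ["zq"]
9. n1.idx = "yv"  ["yv"]
10. n1.depth = 26  [(if A.idx then S.val else A.wid) + 23]
11. n4.val = 23  [S₁.depth + S₀.val - 21]
12. n5.wid = true  [terminal]
13. n6.sig = false  [S.val > 23]
14. n7.mk = true  [terminal]
15. n8.live = 16  [terminal]
16. n6.idx = true  [h.mk or A.sig]
17. n6.wid = -9  [b.live * 3 - 57]
18. n6.live = 6  [b.live - 10]
19. n9.live = 28  [terminal]
20. n4.sig = "kz"  ["kz"]
21. n4.idx = "xn"  ["xn"]
22. n4.depth = 11  [(if A.idx then S.val else b.live) - 12]
23. n10.wid = false  [terminal]
24. n0.sig = "xnzq"  [S₂.idx ++ S₁.sig]
25. n0.idx = "kzu"  [S₂.sig ++ "u"]
26. n0.depth = 17  [S₂.depth * -1 + 28]

11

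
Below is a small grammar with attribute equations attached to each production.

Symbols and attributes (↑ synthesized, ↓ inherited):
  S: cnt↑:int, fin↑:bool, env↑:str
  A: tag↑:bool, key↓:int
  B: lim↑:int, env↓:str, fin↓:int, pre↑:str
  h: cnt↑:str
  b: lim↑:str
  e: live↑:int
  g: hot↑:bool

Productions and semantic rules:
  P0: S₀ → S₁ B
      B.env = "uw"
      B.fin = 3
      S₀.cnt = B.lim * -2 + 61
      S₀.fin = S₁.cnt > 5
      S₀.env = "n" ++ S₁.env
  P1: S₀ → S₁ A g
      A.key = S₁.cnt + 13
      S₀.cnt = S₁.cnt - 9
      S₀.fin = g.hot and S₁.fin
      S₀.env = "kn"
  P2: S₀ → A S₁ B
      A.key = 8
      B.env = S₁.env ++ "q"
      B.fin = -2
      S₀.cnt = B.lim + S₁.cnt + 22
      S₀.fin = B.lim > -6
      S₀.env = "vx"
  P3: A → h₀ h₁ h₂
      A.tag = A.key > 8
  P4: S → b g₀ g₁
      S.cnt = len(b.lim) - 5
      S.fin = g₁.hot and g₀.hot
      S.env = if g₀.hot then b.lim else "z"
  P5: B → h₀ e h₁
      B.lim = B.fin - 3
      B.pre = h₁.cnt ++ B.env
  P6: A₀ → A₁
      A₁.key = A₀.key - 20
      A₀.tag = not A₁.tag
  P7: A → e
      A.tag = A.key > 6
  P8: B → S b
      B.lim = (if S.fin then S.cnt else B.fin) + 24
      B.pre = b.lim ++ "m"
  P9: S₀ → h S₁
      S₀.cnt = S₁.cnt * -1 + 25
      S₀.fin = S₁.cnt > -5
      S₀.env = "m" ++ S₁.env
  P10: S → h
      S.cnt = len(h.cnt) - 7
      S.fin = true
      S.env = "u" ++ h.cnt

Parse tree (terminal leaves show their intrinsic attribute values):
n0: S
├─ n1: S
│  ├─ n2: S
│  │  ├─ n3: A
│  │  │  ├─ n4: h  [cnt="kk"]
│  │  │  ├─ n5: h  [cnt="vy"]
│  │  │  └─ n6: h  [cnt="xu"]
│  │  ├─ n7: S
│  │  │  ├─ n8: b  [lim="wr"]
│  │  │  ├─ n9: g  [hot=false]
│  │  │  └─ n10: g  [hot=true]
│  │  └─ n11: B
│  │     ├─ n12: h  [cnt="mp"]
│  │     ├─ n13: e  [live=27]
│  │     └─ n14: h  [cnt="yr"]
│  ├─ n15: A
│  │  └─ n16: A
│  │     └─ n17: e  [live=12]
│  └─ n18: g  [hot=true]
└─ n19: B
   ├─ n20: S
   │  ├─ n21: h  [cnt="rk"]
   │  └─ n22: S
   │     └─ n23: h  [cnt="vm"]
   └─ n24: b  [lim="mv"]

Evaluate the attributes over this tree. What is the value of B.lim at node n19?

27

1. n3.key = 8  [8]
2. n4.cnt = "kk"  [terminal]
3. n5.cnt = "vy"  [terminal]
4. n6.cnt = "xu"  [terminal]
5. n3.tag = false  [A.key > 8]
6. n8.lim = "wr"  [terminal]
7. n9.hot = false  [terminal]
8. n10.hot = true  [terminal]
9. n7.cnt = -3  [len(b.lim) - 5]
10. n7.fin = false  [g₁.hot and g₀.hot]
11. n7.env = "z"  [if g₀.hot then b.lim else "z"]
12. n11.env = "zq"  [S₁.env ++ "q"]
13. n11.fin = -2  [-2]
14. n12.cnt = "mp"  [terminal]
15. n13.live = 27  [terminal]
16. n14.cnt = "yr"  [terminal]
17. n11.lim = -5  [B.fin - 3]
18. n11.pre = "yrzq"  [h₁.cnt ++ B.env]
19. n2.cnt = 14  [B.lim + S₁.cnt + 22]
20. n2.fin = true  [B.lim > -6]
21. n2.env = "vx"  ["vx"]
22. n15.key = 27  [S₁.cnt + 13]
23. n16.key = 7  [A₀.key - 20]
24. n17.live = 12  [terminal]
25. n16.tag = true  [A.key > 6]
26. n15.tag = false  [not A₁.tag]
27. n18.hot = true  [terminal]
28. n1.cnt = 5  [S₁.cnt - 9]
29. n1.fin = true  [g.hot and S₁.fin]
30. n1.env = "kn"  ["kn"]
31. n19.env = "uw"  ["uw"]
32. n19.fin = 3  [3]
33. n21.cnt = "rk"  [terminal]
34. n23.cnt = "vm"  [terminal]
35. n22.cnt = -5  [len(h.cnt) - 7]
36. n22.fin = true  [true]
37. n22.env = "uvm"  ["u" ++ h.cnt]
38. n20.cnt = 30  [S₁.cnt * -1 + 25]
39. n20.fin = false  [S₁.cnt > -5]
40. n20.env = "muvm"  ["m" ++ S₁.env]
41. n24.lim = "mv"  [terminal]
42. n19.lim = 27  [(if S.fin then S.cnt else B.fin) + 24]
43. n19.pre = "mvm"  [b.lim ++ "m"]
44. n0.cnt = 7  [B.lim * -2 + 61]
45. n0.fin = false  [S₁.cnt > 5]
46. n0.env = "nkn"  ["n" ++ S₁.env]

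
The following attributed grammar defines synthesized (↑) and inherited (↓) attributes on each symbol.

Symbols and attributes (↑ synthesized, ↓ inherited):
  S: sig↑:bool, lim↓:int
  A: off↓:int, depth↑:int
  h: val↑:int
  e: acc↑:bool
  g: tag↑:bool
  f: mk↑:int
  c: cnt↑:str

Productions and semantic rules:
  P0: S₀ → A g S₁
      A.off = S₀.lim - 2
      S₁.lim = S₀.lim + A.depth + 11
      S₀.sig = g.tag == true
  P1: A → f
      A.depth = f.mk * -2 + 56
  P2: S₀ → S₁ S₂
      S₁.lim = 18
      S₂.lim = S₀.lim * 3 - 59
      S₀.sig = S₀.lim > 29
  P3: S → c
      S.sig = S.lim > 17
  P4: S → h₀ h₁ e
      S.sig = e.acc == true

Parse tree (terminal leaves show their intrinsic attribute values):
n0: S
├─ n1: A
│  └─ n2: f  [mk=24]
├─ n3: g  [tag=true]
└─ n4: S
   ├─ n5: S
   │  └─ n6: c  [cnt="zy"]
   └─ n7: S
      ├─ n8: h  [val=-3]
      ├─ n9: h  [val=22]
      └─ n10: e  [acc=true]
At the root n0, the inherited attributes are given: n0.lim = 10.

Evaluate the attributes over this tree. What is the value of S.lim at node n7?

28

1. n0.lim = 10  [given at root]
2. n1.off = 8  [S₀.lim - 2]
3. n2.mk = 24  [terminal]
4. n1.depth = 8  [f.mk * -2 + 56]
5. n3.tag = true  [terminal]
6. n4.lim = 29  [S₀.lim + A.depth + 11]
7. n5.lim = 18  [18]
8. n6.cnt = "zy"  [terminal]
9. n5.sig = true  [S.lim > 17]
10. n7.lim = 28  [S₀.lim * 3 - 59]
11. n8.val = -3  [terminal]
12. n9.val = 22  [terminal]
13. n10.acc = true  [terminal]
14. n7.sig = true  [e.acc == true]
15. n4.sig = false  [S₀.lim > 29]
16. n0.sig = true  [g.tag == true]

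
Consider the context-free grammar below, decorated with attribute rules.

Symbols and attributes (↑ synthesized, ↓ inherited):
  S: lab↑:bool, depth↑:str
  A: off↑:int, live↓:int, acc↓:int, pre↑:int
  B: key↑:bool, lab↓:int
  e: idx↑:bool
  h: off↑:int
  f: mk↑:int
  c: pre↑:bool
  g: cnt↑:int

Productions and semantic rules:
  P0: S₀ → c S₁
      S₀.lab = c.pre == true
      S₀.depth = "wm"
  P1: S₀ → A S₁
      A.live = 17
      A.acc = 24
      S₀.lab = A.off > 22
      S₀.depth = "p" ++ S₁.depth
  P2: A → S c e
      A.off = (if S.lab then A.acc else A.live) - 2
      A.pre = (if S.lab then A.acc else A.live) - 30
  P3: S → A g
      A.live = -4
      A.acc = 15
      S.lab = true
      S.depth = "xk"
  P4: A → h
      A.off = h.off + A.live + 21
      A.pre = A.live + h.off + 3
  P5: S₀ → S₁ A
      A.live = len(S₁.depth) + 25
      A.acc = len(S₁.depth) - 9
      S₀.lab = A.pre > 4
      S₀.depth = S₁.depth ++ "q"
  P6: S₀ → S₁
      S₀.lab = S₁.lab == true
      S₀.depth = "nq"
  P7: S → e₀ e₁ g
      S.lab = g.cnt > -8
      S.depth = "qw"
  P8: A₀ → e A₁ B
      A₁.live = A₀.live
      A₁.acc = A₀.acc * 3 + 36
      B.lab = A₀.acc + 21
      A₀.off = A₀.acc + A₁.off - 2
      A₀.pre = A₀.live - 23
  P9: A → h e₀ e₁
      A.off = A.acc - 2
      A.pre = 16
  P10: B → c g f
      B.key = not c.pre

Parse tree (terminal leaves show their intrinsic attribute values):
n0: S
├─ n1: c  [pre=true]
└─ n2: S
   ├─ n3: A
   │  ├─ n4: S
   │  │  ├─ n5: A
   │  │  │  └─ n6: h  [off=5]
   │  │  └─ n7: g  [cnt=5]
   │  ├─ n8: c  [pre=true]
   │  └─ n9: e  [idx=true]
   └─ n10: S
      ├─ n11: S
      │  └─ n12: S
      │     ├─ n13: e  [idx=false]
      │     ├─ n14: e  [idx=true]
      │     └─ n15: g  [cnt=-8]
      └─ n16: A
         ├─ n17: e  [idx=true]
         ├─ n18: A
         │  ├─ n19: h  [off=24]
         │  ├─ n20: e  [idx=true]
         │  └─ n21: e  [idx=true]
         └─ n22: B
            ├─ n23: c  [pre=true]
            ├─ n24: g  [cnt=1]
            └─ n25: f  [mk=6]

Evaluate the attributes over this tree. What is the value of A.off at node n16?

4

1. n1.pre = true  [terminal]
2. n3.live = 17  [17]
3. n3.acc = 24  [24]
4. n5.live = -4  [-4]
5. n5.acc = 15  [15]
6. n6.off = 5  [terminal]
7. n5.off = 22  [h.off + A.live + 21]
8. n5.pre = 4  [A.live + h.off + 3]
9. n7.cnt = 5  [terminal]
10. n4.lab = true  [true]
11. n4.depth = "xk"  ["xk"]
12. n8.pre = true  [terminal]
13. n9.idx = true  [terminal]
14. n3.off = 22  [(if S.lab then A.acc else A.live) - 2]
15. n3.pre = -6  [(if S.lab then A.acc else A.live) - 30]
16. n13.idx = false  [terminal]
17. n14.idx = true  [terminal]
18. n15.cnt = -8  [terminal]
19. n12.lab = false  [g.cnt > -8]
20. n12.depth = "qw"  ["qw"]
21. n11.lab = false  [S₁.lab == true]
22. n11.depth = "nq"  ["nq"]
23. n16.live = 27  [len(S₁.depth) + 25]
24. n16.acc = -7  [len(S₁.depth) - 9]
25. n17.idx = true  [terminal]
26. n18.live = 27  [A₀.live]
27. n18.acc = 15  [A₀.acc * 3 + 36]
28. n19.off = 24  [terminal]
29. n20.idx = true  [terminal]
30. n21.idx = true  [terminal]
31. n18.off = 13  [A.acc - 2]
32. n18.pre = 16  [16]
33. n22.lab = 14  [A₀.acc + 21]
34. n23.pre = true  [terminal]
35. n24.cnt = 1  [terminal]
36. n25.mk = 6  [terminal]
37. n22.key = false  [not c.pre]
38. n16.off = 4  [A₀.acc + A₁.off - 2]
39. n16.pre = 4  [A₀.live - 23]
40. n10.lab = false  [A.pre > 4]
41. n10.depth = "nqq"  [S₁.depth ++ "q"]
42. n2.lab = false  [A.off > 22]
43. n2.depth = "pnqq"  ["p" ++ S₁.depth]
44. n0.lab = true  [c.pre == true]
45. n0.depth = "wm"  ["wm"]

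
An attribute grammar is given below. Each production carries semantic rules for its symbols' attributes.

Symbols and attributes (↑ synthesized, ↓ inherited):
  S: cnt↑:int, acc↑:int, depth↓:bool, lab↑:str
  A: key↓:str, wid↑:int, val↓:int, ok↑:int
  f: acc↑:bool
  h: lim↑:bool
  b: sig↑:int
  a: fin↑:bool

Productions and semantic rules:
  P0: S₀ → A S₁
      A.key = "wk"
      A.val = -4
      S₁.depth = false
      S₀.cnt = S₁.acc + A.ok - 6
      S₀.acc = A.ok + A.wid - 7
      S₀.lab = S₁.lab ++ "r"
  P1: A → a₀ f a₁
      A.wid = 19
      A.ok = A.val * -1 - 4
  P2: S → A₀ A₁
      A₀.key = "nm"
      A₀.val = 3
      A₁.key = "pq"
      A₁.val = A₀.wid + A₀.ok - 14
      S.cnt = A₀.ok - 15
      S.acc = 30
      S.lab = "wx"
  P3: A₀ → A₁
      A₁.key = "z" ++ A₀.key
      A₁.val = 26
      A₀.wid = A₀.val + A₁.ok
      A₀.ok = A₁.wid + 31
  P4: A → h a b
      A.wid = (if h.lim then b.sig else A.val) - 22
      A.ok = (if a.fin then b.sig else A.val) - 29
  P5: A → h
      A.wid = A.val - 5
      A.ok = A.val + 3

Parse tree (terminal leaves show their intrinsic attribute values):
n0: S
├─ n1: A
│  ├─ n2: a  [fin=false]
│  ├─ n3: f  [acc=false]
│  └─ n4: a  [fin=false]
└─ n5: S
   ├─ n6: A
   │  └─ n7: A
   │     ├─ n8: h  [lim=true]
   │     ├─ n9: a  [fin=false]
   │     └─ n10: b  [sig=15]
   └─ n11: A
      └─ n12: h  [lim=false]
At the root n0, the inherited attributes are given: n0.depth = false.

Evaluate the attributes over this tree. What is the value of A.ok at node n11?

13

1. n0.depth = false  [given at root]
2. n1.key = "wk"  ["wk"]
3. n1.val = -4  [-4]
4. n2.fin = false  [terminal]
5. n3.acc = false  [terminal]
6. n4.fin = false  [terminal]
7. n1.wid = 19  [19]
8. n1.ok = 0  [A.val * -1 - 4]
9. n5.depth = false  [false]
10. n6.key = "nm"  ["nm"]
11. n6.val = 3  [3]
12. n7.key = "znm"  ["z" ++ A₀.key]
13. n7.val = 26  [26]
14. n8.lim = true  [terminal]
15. n9.fin = false  [terminal]
16. n10.sig = 15  [terminal]
17. n7.wid = -7  [(if h.lim then b.sig else A.val) - 22]
18. n7.ok = -3  [(if a.fin then b.sig else A.val) - 29]
19. n6.wid = 0  [A₀.val + A₁.ok]
20. n6.ok = 24  [A₁.wid + 31]
21. n11.key = "pq"  ["pq"]
22. n11.val = 10  [A₀.wid + A₀.ok - 14]
23. n12.lim = false  [terminal]
24. n11.wid = 5  [A.val - 5]
25. n11.ok = 13  [A.val + 3]
26. n5.cnt = 9  [A₀.ok - 15]
27. n5.acc = 30  [30]
28. n5.lab = "wx"  ["wx"]
29. n0.cnt = 24  [S₁.acc + A.ok - 6]
30. n0.acc = 12  [A.ok + A.wid - 7]
31. n0.lab = "wxr"  [S₁.lab ++ "r"]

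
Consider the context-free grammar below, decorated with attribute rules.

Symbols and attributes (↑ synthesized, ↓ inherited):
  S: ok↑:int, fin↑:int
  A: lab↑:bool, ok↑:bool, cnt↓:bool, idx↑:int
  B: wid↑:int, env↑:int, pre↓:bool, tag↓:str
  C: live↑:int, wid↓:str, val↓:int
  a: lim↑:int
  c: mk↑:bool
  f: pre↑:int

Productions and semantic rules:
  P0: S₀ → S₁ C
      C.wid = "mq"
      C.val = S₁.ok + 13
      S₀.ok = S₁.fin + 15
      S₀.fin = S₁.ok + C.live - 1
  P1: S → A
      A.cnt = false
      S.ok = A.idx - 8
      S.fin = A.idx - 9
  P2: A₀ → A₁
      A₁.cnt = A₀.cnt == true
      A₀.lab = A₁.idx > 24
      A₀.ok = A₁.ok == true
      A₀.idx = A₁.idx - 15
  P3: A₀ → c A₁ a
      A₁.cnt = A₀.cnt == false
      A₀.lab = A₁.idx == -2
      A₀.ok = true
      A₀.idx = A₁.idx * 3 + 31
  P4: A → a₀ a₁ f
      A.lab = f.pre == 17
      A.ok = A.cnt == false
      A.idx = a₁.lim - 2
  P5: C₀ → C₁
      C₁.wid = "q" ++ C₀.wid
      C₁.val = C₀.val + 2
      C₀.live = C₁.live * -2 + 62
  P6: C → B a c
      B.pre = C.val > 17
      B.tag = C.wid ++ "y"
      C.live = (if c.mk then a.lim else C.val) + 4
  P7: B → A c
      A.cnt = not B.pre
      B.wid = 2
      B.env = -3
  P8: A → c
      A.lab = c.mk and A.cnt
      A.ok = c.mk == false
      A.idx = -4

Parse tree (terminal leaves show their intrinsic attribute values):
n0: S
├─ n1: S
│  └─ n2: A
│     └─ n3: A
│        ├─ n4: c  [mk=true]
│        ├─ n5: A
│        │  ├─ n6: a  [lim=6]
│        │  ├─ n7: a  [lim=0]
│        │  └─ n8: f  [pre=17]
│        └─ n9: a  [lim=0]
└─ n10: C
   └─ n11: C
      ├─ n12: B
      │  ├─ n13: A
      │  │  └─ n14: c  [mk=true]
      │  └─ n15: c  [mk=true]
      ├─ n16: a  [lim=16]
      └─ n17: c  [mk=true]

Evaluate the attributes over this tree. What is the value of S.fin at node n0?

1. n2.cnt = false  [false]
2. n3.cnt = false  [A₀.cnt == true]
3. n4.mk = true  [terminal]
4. n5.cnt = true  [A₀.cnt == false]
5. n6.lim = 6  [terminal]
6. n7.lim = 0  [terminal]
7. n8.pre = 17  [terminal]
8. n5.lab = true  [f.pre == 17]
9. n5.ok = false  [A.cnt == false]
10. n5.idx = -2  [a₁.lim - 2]
11. n9.lim = 0  [terminal]
12. n3.lab = true  [A₁.idx == -2]
13. n3.ok = true  [true]
14. n3.idx = 25  [A₁.idx * 3 + 31]
15. n2.lab = true  [A₁.idx > 24]
16. n2.ok = true  [A₁.ok == true]
17. n2.idx = 10  [A₁.idx - 15]
18. n1.ok = 2  [A.idx - 8]
19. n1.fin = 1  [A.idx - 9]
20. n10.wid = "mq"  ["mq"]
21. n10.val = 15  [S₁.ok + 13]
22. n11.wid = "qmq"  ["q" ++ C₀.wid]
23. n11.val = 17  [C₀.val + 2]
24. n12.pre = false  [C.val > 17]
25. n12.tag = "qmqy"  [C.wid ++ "y"]
26. n13.cnt = true  [not B.pre]
27. n14.mk = true  [terminal]
28. n13.lab = true  [c.mk and A.cnt]
29. n13.ok = false  [c.mk == false]
30. n13.idx = -4  [-4]
31. n15.mk = true  [terminal]
32. n12.wid = 2  [2]
33. n12.env = -3  [-3]
34. n16.lim = 16  [terminal]
35. n17.mk = true  [terminal]
36. n11.live = 20  [(if c.mk then a.lim else C.val) + 4]
37. n10.live = 22  [C₁.live * -2 + 62]
38. n0.ok = 16  [S₁.fin + 15]
39. n0.fin = 23  [S₁.ok + C.live - 1]

23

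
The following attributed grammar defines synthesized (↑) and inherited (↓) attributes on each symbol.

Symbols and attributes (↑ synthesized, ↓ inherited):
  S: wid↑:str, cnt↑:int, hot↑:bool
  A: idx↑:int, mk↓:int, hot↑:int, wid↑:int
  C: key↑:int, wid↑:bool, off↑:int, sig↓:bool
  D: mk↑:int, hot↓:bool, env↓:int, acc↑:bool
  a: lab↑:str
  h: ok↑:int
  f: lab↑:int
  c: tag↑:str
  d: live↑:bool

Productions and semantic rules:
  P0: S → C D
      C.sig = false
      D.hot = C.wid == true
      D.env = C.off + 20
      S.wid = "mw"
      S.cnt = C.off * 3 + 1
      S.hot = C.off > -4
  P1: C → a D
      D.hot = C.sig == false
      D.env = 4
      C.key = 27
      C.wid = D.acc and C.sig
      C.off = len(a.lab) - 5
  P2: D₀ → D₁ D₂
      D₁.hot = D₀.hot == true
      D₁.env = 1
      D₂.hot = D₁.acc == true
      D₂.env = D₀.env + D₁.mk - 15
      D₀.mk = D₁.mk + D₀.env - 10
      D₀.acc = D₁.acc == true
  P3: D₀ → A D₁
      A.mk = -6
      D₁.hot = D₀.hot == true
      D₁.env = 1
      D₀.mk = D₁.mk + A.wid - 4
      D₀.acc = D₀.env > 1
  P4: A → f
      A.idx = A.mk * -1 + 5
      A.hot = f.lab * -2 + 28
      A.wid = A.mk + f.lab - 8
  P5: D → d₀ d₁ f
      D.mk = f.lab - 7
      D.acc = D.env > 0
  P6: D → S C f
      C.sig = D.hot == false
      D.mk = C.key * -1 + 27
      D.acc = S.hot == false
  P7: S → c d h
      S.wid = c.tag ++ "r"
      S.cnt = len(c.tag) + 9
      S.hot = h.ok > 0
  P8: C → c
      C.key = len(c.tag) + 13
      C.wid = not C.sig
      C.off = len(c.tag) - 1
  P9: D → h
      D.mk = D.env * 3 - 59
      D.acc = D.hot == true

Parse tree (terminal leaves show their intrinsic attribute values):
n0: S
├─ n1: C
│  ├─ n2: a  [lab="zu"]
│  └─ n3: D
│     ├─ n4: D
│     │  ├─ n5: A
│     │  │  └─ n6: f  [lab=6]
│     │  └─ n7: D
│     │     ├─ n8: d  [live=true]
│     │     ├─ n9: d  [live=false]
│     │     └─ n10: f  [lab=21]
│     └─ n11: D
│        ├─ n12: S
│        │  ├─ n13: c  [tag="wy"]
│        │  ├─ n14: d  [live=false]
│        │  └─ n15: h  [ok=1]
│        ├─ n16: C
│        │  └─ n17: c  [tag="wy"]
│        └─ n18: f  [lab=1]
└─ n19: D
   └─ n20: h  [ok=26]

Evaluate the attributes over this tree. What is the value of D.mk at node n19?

1. n1.sig = false  [false]
2. n2.lab = "zu"  [terminal]
3. n3.hot = true  [C.sig == false]
4. n3.env = 4  [4]
5. n4.hot = true  [D₀.hot == true]
6. n4.env = 1  [1]
7. n5.mk = -6  [-6]
8. n6.lab = 6  [terminal]
9. n5.idx = 11  [A.mk * -1 + 5]
10. n5.hot = 16  [f.lab * -2 + 28]
11. n5.wid = -8  [A.mk + f.lab - 8]
12. n7.hot = true  [D₀.hot == true]
13. n7.env = 1  [1]
14. n8.live = true  [terminal]
15. n9.live = false  [terminal]
16. n10.lab = 21  [terminal]
17. n7.mk = 14  [f.lab - 7]
18. n7.acc = true  [D.env > 0]
19. n4.mk = 2  [D₁.mk + A.wid - 4]
20. n4.acc = false  [D₀.env > 1]
21. n11.hot = false  [D₁.acc == true]
22. n11.env = -9  [D₀.env + D₁.mk - 15]
23. n13.tag = "wy"  [terminal]
24. n14.live = false  [terminal]
25. n15.ok = 1  [terminal]
26. n12.wid = "wyr"  [c.tag ++ "r"]
27. n12.cnt = 11  [len(c.tag) + 9]
28. n12.hot = true  [h.ok > 0]
29. n16.sig = true  [D.hot == false]
30. n17.tag = "wy"  [terminal]
31. n16.key = 15  [len(c.tag) + 13]
32. n16.wid = false  [not C.sig]
33. n16.off = 1  [len(c.tag) - 1]
34. n18.lab = 1  [terminal]
35. n11.mk = 12  [C.key * -1 + 27]
36. n11.acc = false  [S.hot == false]
37. n3.mk = -4  [D₁.mk + D₀.env - 10]
38. n3.acc = false  [D₁.acc == true]
39. n1.key = 27  [27]
40. n1.wid = false  [D.acc and C.sig]
41. n1.off = -3  [len(a.lab) - 5]
42. n19.hot = false  [C.wid == true]
43. n19.env = 17  [C.off + 20]
44. n20.ok = 26  [terminal]
45. n19.mk = -8  [D.env * 3 - 59]
46. n19.acc = false  [D.hot == true]
47. n0.wid = "mw"  ["mw"]
48. n0.cnt = -8  [C.off * 3 + 1]
49. n0.hot = true  [C.off > -4]

-8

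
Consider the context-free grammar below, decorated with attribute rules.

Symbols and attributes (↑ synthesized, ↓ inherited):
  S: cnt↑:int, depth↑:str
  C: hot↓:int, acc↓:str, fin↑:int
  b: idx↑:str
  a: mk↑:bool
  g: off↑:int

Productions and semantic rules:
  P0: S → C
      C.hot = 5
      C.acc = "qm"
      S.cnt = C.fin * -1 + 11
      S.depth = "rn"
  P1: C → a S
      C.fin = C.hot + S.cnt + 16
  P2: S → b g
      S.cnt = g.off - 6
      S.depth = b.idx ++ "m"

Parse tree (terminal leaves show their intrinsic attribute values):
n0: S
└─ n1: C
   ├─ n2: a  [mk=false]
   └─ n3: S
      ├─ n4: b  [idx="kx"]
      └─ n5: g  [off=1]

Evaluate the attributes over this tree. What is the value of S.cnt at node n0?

-5

1. n1.hot = 5  [5]
2. n1.acc = "qm"  ["qm"]
3. n2.mk = false  [terminal]
4. n4.idx = "kx"  [terminal]
5. n5.off = 1  [terminal]
6. n3.cnt = -5  [g.off - 6]
7. n3.depth = "kxm"  [b.idx ++ "m"]
8. n1.fin = 16  [C.hot + S.cnt + 16]
9. n0.cnt = -5  [C.fin * -1 + 11]
10. n0.depth = "rn"  ["rn"]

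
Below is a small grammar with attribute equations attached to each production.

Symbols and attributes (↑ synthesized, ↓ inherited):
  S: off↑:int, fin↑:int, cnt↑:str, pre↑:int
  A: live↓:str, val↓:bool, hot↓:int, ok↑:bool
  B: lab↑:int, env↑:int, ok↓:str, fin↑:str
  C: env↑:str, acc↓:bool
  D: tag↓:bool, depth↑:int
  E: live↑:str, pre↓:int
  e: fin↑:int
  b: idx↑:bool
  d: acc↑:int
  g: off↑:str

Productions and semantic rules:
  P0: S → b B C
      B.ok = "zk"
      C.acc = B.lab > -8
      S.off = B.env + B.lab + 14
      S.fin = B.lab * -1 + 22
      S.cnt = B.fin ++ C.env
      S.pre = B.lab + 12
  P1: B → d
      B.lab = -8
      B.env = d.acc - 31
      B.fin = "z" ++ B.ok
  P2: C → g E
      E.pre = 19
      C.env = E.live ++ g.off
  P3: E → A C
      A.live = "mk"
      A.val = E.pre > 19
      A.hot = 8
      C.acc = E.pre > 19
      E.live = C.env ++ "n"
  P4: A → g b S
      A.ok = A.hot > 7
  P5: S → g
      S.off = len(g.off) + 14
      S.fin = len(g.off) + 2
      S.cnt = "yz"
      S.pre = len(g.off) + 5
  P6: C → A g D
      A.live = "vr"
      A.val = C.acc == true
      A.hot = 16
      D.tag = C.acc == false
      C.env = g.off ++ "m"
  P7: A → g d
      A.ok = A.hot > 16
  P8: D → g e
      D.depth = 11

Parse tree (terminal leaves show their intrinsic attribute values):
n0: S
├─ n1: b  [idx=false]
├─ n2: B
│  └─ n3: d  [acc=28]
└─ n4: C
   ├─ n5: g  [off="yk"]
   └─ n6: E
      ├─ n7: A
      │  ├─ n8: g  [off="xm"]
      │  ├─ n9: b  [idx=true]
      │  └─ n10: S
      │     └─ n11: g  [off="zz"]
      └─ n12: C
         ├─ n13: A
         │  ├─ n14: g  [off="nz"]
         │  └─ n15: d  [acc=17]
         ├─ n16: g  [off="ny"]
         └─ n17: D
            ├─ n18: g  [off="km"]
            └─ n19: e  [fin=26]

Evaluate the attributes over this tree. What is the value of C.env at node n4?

"nymnyk"

1. n1.idx = false  [terminal]
2. n2.ok = "zk"  ["zk"]
3. n3.acc = 28  [terminal]
4. n2.lab = -8  [-8]
5. n2.env = -3  [d.acc - 31]
6. n2.fin = "zzk"  ["z" ++ B.ok]
7. n4.acc = false  [B.lab > -8]
8. n5.off = "yk"  [terminal]
9. n6.pre = 19  [19]
10. n7.live = "mk"  ["mk"]
11. n7.val = false  [E.pre > 19]
12. n7.hot = 8  [8]
13. n8.off = "xm"  [terminal]
14. n9.idx = true  [terminal]
15. n11.off = "zz"  [terminal]
16. n10.off = 16  [len(g.off) + 14]
17. n10.fin = 4  [len(g.off) + 2]
18. n10.cnt = "yz"  ["yz"]
19. n10.pre = 7  [len(g.off) + 5]
20. n7.ok = true  [A.hot > 7]
21. n12.acc = false  [E.pre > 19]
22. n13.live = "vr"  ["vr"]
23. n13.val = false  [C.acc == true]
24. n13.hot = 16  [16]
25. n14.off = "nz"  [terminal]
26. n15.acc = 17  [terminal]
27. n13.ok = false  [A.hot > 16]
28. n16.off = "ny"  [terminal]
29. n17.tag = true  [C.acc == false]
30. n18.off = "km"  [terminal]
31. n19.fin = 26  [terminal]
32. n17.depth = 11  [11]
33. n12.env = "nym"  [g.off ++ "m"]
34. n6.live = "nymn"  [C.env ++ "n"]
35. n4.env = "nymnyk"  [E.live ++ g.off]
36. n0.off = 3  [B.env + B.lab + 14]
37. n0.fin = 30  [B.lab * -1 + 22]
38. n0.cnt = "zzknymnyk"  [B.fin ++ C.env]
39. n0.pre = 4  [B.lab + 12]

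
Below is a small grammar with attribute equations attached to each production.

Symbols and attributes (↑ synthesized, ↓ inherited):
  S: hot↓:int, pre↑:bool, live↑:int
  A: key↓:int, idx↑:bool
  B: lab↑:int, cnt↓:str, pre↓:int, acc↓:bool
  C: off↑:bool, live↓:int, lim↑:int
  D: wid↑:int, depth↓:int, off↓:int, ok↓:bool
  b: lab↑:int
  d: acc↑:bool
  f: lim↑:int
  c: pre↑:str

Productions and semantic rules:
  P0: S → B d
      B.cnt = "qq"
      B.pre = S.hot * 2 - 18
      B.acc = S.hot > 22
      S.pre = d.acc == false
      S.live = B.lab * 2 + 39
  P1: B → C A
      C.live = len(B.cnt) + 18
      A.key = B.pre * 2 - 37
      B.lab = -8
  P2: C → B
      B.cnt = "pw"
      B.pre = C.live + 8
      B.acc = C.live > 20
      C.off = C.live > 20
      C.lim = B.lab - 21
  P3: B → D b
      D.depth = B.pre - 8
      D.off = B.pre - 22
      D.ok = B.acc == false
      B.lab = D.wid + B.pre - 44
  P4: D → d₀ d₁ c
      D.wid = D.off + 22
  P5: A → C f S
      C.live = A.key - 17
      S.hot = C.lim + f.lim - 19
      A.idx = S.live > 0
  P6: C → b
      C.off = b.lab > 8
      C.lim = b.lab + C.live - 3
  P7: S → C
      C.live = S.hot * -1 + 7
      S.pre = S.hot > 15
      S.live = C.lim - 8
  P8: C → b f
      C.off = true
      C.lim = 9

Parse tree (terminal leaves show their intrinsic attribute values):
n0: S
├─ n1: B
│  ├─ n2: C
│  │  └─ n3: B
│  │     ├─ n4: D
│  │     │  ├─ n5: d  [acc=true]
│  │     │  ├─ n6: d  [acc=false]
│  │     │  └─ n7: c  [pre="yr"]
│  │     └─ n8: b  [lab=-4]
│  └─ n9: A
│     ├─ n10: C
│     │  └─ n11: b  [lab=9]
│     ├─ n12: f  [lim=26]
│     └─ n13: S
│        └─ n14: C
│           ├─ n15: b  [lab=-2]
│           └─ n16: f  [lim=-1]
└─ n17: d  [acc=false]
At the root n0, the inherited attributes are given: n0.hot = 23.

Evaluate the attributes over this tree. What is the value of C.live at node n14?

1. n0.hot = 23  [given at root]
2. n1.cnt = "qq"  ["qq"]
3. n1.pre = 28  [S.hot * 2 - 18]
4. n1.acc = true  [S.hot > 22]
5. n2.live = 20  [len(B.cnt) + 18]
6. n3.cnt = "pw"  ["pw"]
7. n3.pre = 28  [C.live + 8]
8. n3.acc = false  [C.live > 20]
9. n4.depth = 20  [B.pre - 8]
10. n4.off = 6  [B.pre - 22]
11. n4.ok = true  [B.acc == false]
12. n5.acc = true  [terminal]
13. n6.acc = false  [terminal]
14. n7.pre = "yr"  [terminal]
15. n4.wid = 28  [D.off + 22]
16. n8.lab = -4  [terminal]
17. n3.lab = 12  [D.wid + B.pre - 44]
18. n2.off = false  [C.live > 20]
19. n2.lim = -9  [B.lab - 21]
20. n9.key = 19  [B.pre * 2 - 37]
21. n10.live = 2  [A.key - 17]
22. n11.lab = 9  [terminal]
23. n10.off = true  [b.lab > 8]
24. n10.lim = 8  [b.lab + C.live - 3]
25. n12.lim = 26  [terminal]
26. n13.hot = 15  [C.lim + f.lim - 19]
27. n14.live = -8  [S.hot * -1 + 7]
28. n15.lab = -2  [terminal]
29. n16.lim = -1  [terminal]
30. n14.off = true  [true]
31. n14.lim = 9  [9]
32. n13.pre = false  [S.hot > 15]
33. n13.live = 1  [C.lim - 8]
34. n9.idx = true  [S.live > 0]
35. n1.lab = -8  [-8]
36. n17.acc = false  [terminal]
37. n0.pre = true  [d.acc == false]
38. n0.live = 23  [B.lab * 2 + 39]

-8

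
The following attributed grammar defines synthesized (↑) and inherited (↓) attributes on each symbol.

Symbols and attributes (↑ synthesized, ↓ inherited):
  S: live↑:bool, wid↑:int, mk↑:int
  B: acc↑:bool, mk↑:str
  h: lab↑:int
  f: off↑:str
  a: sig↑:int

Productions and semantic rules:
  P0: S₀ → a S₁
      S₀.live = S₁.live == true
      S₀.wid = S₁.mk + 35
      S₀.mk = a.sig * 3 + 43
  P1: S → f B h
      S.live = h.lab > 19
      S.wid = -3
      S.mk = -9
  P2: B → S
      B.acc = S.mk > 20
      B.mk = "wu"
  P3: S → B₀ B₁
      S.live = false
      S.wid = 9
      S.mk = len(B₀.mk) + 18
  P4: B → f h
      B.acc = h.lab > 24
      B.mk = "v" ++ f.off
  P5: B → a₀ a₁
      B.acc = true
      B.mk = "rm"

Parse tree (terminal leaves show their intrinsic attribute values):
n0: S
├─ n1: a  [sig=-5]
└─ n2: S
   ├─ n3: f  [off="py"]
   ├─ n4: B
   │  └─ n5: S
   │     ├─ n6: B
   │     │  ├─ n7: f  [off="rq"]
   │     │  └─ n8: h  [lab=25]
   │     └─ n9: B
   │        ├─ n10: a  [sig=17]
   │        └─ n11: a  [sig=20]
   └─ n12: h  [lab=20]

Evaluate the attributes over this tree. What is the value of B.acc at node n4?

true

1. n1.sig = -5  [terminal]
2. n3.off = "py"  [terminal]
3. n7.off = "rq"  [terminal]
4. n8.lab = 25  [terminal]
5. n6.acc = true  [h.lab > 24]
6. n6.mk = "vrq"  ["v" ++ f.off]
7. n10.sig = 17  [terminal]
8. n11.sig = 20  [terminal]
9. n9.acc = true  [true]
10. n9.mk = "rm"  ["rm"]
11. n5.live = false  [false]
12. n5.wid = 9  [9]
13. n5.mk = 21  [len(B₀.mk) + 18]
14. n4.acc = true  [S.mk > 20]
15. n4.mk = "wu"  ["wu"]
16. n12.lab = 20  [terminal]
17. n2.live = true  [h.lab > 19]
18. n2.wid = -3  [-3]
19. n2.mk = -9  [-9]
20. n0.live = true  [S₁.live == true]
21. n0.wid = 26  [S₁.mk + 35]
22. n0.mk = 28  [a.sig * 3 + 43]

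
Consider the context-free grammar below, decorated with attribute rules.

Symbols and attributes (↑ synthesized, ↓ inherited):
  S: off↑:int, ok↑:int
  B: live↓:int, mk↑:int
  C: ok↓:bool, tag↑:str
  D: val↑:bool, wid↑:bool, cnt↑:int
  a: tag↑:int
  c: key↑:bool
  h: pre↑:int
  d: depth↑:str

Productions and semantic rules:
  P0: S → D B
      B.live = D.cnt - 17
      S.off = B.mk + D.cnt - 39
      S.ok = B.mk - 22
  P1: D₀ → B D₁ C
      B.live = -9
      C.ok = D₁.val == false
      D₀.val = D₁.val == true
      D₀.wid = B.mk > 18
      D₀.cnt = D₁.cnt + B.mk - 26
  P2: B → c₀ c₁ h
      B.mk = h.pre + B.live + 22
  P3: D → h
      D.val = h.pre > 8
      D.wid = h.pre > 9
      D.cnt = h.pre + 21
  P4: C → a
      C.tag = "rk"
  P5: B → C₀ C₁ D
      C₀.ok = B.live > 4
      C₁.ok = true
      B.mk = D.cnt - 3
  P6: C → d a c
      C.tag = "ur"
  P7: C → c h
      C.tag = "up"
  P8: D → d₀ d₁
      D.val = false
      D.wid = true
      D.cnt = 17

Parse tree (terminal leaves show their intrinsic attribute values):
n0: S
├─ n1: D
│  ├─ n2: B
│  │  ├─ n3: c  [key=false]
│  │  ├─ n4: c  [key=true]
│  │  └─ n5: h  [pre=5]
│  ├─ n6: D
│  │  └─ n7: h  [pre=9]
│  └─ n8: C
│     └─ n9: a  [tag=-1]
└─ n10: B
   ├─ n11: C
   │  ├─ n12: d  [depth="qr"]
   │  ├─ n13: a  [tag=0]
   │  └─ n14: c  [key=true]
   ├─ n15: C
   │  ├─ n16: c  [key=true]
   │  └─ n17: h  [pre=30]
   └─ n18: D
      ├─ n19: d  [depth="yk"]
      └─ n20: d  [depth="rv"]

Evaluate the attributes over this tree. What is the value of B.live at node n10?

5

1. n2.live = -9  [-9]
2. n3.key = false  [terminal]
3. n4.key = true  [terminal]
4. n5.pre = 5  [terminal]
5. n2.mk = 18  [h.pre + B.live + 22]
6. n7.pre = 9  [terminal]
7. n6.val = true  [h.pre > 8]
8. n6.wid = false  [h.pre > 9]
9. n6.cnt = 30  [h.pre + 21]
10. n8.ok = false  [D₁.val == false]
11. n9.tag = -1  [terminal]
12. n8.tag = "rk"  ["rk"]
13. n1.val = true  [D₁.val == true]
14. n1.wid = false  [B.mk > 18]
15. n1.cnt = 22  [D₁.cnt + B.mk - 26]
16. n10.live = 5  [D.cnt - 17]
17. n11.ok = true  [B.live > 4]
18. n12.depth = "qr"  [terminal]
19. n13.tag = 0  [terminal]
20. n14.key = true  [terminal]
21. n11.tag = "ur"  ["ur"]
22. n15.ok = true  [true]
23. n16.key = true  [terminal]
24. n17.pre = 30  [terminal]
25. n15.tag = "up"  ["up"]
26. n19.depth = "yk"  [terminal]
27. n20.depth = "rv"  [terminal]
28. n18.val = false  [false]
29. n18.wid = true  [true]
30. n18.cnt = 17  [17]
31. n10.mk = 14  [D.cnt - 3]
32. n0.off = -3  [B.mk + D.cnt - 39]
33. n0.ok = -8  [B.mk - 22]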